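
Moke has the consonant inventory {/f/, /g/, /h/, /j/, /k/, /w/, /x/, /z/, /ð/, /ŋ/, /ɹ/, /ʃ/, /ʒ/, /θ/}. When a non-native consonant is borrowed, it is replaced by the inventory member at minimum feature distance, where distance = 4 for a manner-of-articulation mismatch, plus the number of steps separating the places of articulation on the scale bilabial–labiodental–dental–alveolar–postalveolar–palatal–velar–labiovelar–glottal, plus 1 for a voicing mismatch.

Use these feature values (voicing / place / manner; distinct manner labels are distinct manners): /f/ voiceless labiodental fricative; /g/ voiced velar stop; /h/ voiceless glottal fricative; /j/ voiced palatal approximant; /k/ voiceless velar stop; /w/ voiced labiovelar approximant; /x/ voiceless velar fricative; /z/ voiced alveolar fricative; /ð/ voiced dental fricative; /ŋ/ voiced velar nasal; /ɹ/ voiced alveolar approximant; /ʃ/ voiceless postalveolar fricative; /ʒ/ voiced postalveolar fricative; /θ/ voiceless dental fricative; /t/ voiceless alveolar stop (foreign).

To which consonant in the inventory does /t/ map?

k

/k/ is closest: same manner (stop), place distance 3 (alveolar→velar), same voicing; total 3. Next closest is /g/ at distance 4.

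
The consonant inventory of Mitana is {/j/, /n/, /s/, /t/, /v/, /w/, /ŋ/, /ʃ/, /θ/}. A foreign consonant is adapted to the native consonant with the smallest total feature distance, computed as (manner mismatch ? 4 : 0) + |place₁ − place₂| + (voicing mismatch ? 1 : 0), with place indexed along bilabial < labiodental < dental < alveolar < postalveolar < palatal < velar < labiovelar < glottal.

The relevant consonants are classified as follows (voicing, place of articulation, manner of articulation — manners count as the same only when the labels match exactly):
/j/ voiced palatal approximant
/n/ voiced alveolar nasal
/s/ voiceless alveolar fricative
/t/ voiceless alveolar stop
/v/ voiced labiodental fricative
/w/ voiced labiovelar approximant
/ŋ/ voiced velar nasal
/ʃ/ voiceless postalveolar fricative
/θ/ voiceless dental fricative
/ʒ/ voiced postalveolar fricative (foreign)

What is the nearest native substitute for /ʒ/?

ʃ

/ʃ/ is closest: same manner (fricative), place distance 0 (postalveolar→postalveolar), voicing differs (+1); total 1. Next closest is /s/ at distance 2.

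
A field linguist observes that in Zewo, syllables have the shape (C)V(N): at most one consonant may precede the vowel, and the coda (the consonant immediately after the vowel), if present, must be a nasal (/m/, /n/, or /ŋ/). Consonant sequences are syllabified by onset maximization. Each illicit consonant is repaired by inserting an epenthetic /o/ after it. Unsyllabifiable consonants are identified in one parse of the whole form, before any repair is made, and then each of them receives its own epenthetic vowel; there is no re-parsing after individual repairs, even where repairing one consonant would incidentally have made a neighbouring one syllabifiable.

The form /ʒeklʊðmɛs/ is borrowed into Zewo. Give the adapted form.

Syllabifying with onset maximization leaves /k/, /ð/, /s/ stranded (only a nasal (/m/, /n/, or /ŋ/) is licensed in coda position; onsets are limited to one consonant).
Each unlicensed consonant becomes the onset of a new syllable: /k/ → /ko/, /ð/ → /ðo/, /s/ → /so/.

ʒekolʊðomɛso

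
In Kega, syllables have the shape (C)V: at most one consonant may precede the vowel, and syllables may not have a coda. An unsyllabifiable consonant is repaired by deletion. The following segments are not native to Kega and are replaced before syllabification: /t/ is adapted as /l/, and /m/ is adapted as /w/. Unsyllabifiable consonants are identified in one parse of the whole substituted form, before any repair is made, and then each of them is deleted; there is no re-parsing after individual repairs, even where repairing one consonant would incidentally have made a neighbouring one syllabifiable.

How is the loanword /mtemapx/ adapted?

lewa

Substitution: /m/ → /w/, /t/ → /l/, giving /wlewapx/.
The consonants /w/, /p/, /x/ cannot be parsed into a legal (C)V syllable (no codas are permitted; onsets are limited to one consonant).
Each unlicensed consonant is deleted: /w/, /p/, /x/.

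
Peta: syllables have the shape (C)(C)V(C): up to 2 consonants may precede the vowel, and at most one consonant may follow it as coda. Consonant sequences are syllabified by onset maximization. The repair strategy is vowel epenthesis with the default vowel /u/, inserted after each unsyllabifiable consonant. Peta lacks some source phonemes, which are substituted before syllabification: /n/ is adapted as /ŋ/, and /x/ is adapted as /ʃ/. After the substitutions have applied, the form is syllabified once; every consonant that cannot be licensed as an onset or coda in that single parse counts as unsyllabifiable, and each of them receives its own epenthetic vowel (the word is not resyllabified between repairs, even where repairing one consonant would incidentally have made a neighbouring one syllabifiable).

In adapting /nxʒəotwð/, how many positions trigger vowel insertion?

After substitution the input is /ŋʃʒəotwð/.
The unsyllabifiable consonants are /ŋ/, /w/, /ð/; each receives one epenthetic vowel.

3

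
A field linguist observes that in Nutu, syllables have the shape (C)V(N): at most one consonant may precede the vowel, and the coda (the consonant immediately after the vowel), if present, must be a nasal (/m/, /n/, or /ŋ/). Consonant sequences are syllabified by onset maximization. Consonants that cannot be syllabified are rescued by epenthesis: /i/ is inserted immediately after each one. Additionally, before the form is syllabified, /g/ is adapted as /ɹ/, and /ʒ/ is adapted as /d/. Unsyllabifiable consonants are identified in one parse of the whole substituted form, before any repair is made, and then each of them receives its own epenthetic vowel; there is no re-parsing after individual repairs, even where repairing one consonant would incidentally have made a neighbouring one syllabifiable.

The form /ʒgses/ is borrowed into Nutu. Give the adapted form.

diɹisesi

Substitution: /ʒ/ → /d/, /g/ → /ɹ/, giving /dɹses/.
Syllabifying with onset maximization leaves /d/, /ɹ/, /s/ stranded (only a nasal (/m/, /n/, or /ŋ/) is licensed in coda position; onsets are limited to one consonant).
Inserting the epenthetic vowel yields /d/ → /di/, /ɹ/ → /ɹi/, /s/ → /si/.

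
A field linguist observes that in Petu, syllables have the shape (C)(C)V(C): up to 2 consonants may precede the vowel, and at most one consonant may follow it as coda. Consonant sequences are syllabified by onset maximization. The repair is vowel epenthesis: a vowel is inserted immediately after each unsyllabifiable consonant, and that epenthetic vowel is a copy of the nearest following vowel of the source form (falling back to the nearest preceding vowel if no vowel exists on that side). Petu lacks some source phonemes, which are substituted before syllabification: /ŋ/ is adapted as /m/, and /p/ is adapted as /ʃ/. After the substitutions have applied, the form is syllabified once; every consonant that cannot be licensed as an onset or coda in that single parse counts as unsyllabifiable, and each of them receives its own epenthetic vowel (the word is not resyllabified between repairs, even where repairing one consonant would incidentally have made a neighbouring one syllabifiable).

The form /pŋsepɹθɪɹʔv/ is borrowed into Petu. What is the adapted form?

Substitution: /p/ → /ʃ/, /ŋ/ → /m/, giving /ʃmseʃɹθɪɹʔv/.
The consonants /ʃ/, /ʔ/, /v/ cannot be parsed into a legal (C)(C)V(C) syllable (at most one coda consonant is licensed; onsets may contain at most 2 consonants).
Inserting the epenthetic vowel yields /ʃ/ → /ʃe/, /ʔ/ → /ʔɪ/, /v/ → /vɪ/.

ʃemseʃɹθɪɹʔɪvɪ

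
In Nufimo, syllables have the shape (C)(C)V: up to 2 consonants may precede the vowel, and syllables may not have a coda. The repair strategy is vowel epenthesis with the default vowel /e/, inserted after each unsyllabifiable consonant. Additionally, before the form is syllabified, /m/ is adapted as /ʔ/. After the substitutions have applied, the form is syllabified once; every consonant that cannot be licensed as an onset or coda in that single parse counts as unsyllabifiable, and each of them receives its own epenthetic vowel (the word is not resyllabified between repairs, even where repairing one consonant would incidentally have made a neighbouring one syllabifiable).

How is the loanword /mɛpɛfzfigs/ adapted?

Substitution: /m/ → /ʔ/, giving /ʔɛpɛfzfigs/.
Syllabifying with onset maximization leaves /f/, /g/, /s/ stranded (no codas are permitted; onsets may contain at most 2 consonants).
Inserting the epenthetic vowel yields /f/ → /fe/, /g/ → /ge/, /s/ → /se/.

ʔɛpɛfezfigese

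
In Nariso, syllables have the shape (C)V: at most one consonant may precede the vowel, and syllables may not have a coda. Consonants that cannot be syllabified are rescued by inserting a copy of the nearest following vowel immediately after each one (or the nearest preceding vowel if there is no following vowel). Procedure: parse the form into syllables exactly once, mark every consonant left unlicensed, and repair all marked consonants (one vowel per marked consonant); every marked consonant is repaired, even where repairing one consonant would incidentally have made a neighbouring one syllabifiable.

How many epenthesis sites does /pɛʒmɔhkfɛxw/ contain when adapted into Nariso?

The unsyllabifiable consonants are /ʒ/, /h/, /k/, /x/, /w/; each receives one epenthetic vowel.

5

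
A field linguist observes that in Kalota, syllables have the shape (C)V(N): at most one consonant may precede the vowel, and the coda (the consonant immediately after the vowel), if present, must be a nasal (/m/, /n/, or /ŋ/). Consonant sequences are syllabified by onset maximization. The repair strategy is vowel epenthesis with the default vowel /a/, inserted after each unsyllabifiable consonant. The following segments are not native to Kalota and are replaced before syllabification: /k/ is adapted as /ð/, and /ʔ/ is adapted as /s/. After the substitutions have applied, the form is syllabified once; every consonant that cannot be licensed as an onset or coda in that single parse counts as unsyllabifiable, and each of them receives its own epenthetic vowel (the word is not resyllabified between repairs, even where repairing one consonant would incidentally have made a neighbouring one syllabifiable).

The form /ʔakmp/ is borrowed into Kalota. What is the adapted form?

saðamapa

Substitution: /ʔ/ → /s/, /k/ → /ð/, giving /saðmp/.
Under (C)V(N), the unsyllabifiable consonants are /ð/, /m/, /p/ (only a nasal (/m/, /n/, or /ŋ/) is licensed in coda position; onsets are limited to one consonant).
Each unlicensed consonant becomes the onset of a new syllable: /ð/ → /ða/, /m/ → /ma/, /p/ → /pa/.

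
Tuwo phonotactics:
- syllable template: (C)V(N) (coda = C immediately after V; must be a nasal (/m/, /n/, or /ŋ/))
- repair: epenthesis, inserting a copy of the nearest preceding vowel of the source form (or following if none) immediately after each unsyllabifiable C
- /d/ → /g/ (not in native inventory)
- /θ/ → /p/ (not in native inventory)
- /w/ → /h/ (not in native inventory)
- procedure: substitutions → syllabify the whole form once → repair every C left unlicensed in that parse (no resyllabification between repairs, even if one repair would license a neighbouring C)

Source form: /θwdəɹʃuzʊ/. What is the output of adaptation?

pəhəgəɹəʃuzʊ

Substitution: /θ/ → /p/, /w/ → /h/, /d/ → /g/, giving /phgəɹʃuzʊ/.
The consonants /p/, /h/, /ɹ/ cannot be parsed into a legal (C)V(N) syllable (only a nasal (/m/, /n/, or /ŋ/) is licensed in coda position; onsets are limited to one consonant).
Each unlicensed consonant becomes the onset of a new syllable: /p/ → /pə/, /h/ → /hə/, /ɹ/ → /ɹə/.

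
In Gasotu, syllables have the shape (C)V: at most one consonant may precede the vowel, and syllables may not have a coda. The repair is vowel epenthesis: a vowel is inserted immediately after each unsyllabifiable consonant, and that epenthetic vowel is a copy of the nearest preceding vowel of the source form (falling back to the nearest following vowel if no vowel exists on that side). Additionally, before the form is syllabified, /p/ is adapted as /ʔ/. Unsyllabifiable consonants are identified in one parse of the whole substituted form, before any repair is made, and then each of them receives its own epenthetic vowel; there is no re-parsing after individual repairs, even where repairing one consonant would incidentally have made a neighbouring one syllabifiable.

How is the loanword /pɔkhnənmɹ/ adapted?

Substitution: /p/ → /ʔ/, giving /ʔɔkhnənmɹ/.
Under (C)V, the unsyllabifiable consonants are /k/, /h/, /n/, /m/, /ɹ/ (no codas are permitted; onsets are limited to one consonant).
Epenthesis after each stranded consonant: /k/ → /kɔ/, /h/ → /hɔ/, /n/ → /nə/, /m/ → /mə/, /ɹ/ → /ɹə/.

ʔɔkɔhɔnənəməɹə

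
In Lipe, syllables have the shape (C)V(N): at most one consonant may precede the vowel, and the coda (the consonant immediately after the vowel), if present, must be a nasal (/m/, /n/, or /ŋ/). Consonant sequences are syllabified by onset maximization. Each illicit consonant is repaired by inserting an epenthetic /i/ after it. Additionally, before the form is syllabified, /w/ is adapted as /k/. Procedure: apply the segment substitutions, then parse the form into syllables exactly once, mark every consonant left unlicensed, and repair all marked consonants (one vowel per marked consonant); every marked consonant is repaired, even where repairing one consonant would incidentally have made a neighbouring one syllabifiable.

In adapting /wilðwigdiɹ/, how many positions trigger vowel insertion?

4

After substitution the input is /kilðkigdiɹ/.
The unsyllabifiable consonants are /l/, /ð/, /g/, /ɹ/; each receives one epenthetic vowel.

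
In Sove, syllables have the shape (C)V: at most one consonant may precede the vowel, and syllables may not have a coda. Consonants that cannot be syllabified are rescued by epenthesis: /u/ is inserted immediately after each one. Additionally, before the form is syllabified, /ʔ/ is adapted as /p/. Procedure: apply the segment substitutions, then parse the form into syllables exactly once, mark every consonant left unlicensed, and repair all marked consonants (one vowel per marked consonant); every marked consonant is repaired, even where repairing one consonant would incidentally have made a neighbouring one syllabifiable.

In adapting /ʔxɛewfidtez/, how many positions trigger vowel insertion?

After substitution the input is /pxɛewfidtez/.
The unsyllabifiable consonants are /p/, /w/, /d/, /z/; each receives one epenthetic vowel.

4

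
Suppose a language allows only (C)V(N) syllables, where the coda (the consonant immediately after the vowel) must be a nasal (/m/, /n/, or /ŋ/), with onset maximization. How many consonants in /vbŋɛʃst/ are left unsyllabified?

5

Syllabifying with onset maximization leaves /v/, /b/, /ʃ/, /s/, /t/ stranded (only a nasal (/m/, /n/, or /ŋ/) is licensed in coda position; onsets are limited to one consonant).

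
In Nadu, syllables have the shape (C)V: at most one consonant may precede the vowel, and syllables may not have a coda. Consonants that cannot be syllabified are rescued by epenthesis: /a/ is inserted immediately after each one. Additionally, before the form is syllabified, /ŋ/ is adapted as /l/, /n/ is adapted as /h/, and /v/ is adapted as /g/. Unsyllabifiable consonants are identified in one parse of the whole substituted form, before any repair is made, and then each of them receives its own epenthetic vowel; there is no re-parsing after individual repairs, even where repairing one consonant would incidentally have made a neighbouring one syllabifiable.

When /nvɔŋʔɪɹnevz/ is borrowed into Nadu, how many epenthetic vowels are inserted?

5

After substitution the input is /hgɔlʔɪɹhegz/.
The unsyllabifiable consonants are /h/, /l/, /ɹ/, /g/, /z/; each receives one epenthetic vowel.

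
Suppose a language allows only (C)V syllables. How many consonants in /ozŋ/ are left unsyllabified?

2

The consonants /z/, /ŋ/ cannot be parsed into a legal (C)V syllable (no codas are permitted; onsets are limited to one consonant).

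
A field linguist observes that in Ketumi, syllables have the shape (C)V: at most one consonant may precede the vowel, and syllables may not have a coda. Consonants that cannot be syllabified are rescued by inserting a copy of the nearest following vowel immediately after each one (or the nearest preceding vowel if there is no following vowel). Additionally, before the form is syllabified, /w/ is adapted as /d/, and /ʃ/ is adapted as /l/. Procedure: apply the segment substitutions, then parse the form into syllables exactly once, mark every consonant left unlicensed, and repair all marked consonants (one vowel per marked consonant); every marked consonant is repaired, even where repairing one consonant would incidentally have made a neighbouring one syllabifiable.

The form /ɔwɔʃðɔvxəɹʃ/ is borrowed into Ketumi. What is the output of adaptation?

Substitution: /w/ → /d/, /ʃ/ → /l/, giving /ɔdɔlðɔvxəɹl/.
The consonants /l/, /v/, /ɹ/, /l/ cannot be parsed into a legal (C)V syllable (no codas are permitted; onsets are limited to one consonant).
Epenthesis after each stranded consonant: /l/ → /lɔ/, /v/ → /və/, /ɹ/ → /ɹə/, /l/ → /lə/.

ɔdɔlɔðɔvəxəɹələ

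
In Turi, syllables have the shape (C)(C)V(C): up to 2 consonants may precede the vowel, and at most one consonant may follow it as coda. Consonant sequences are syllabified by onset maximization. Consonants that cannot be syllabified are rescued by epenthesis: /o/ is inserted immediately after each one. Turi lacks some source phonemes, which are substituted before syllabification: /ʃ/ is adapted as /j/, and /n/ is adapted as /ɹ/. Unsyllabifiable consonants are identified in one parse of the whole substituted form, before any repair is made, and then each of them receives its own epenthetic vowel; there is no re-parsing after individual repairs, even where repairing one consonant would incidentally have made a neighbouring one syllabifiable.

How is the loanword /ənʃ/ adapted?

əɹjo

Substitution: /n/ → /ɹ/, /ʃ/ → /j/, giving /əɹj/.
Syllabifying with onset maximization leaves /j/ stranded (at most one coda consonant is licensed; onsets may contain at most 2 consonants).
Inserting the epenthetic vowel yields /j/ → /jo/.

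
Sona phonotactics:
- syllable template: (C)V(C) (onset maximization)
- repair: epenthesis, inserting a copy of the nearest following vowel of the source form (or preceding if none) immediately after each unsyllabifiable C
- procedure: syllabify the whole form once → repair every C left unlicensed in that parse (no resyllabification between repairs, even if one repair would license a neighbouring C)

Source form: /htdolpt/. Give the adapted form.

hotodolpoto

Syllabifying with onset maximization leaves /h/, /t/, /p/, /t/ stranded (at most one coda consonant is licensed; onsets are limited to one consonant).
Inserting the epenthetic vowel yields /h/ → /ho/, /t/ → /to/, /p/ → /po/, /t/ → /to/.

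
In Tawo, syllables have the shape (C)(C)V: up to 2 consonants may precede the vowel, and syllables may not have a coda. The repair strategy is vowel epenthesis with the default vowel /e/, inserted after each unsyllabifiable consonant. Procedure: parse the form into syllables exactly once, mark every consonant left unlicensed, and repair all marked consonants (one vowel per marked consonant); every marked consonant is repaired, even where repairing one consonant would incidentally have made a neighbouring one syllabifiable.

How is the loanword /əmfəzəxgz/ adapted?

Under (C)(C)V, the unsyllabifiable consonants are /x/, /g/, /z/ (no codas are permitted; onsets may contain at most 2 consonants).
Inserting the epenthetic vowel yields /x/ → /xe/, /g/ → /ge/, /z/ → /ze/.

əmfəzəxegeze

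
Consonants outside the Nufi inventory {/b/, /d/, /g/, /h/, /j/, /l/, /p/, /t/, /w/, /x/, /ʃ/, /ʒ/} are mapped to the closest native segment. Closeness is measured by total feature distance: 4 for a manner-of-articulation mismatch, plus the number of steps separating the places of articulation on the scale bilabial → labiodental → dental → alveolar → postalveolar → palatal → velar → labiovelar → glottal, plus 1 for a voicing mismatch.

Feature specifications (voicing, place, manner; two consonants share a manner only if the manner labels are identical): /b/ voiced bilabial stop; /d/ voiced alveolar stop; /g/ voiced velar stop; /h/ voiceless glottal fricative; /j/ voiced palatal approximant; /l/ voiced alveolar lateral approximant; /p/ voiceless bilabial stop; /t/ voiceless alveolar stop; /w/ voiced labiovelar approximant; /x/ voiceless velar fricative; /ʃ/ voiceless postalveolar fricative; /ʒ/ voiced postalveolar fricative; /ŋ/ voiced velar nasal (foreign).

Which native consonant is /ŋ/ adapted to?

/g/ is closest: manner differs (nasal→stop, +4), place distance 0 (velar→velar), same voicing; total 4. Next closest is /j/ at distance 5.

g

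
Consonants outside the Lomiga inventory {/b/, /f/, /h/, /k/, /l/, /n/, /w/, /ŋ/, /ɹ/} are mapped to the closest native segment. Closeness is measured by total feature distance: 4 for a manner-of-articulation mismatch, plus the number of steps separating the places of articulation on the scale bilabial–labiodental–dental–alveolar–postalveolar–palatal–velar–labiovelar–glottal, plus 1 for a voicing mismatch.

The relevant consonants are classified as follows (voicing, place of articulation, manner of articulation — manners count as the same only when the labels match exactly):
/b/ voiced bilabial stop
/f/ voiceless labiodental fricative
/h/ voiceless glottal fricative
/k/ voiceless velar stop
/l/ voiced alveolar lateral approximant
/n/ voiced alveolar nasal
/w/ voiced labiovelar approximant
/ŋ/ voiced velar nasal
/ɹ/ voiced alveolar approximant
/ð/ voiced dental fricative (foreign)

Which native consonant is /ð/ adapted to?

/f/ is closest: same manner (fricative), place distance 1 (dental→labiodental), voicing differs (+1); total 2. Next closest is /l/ at distance 5.

f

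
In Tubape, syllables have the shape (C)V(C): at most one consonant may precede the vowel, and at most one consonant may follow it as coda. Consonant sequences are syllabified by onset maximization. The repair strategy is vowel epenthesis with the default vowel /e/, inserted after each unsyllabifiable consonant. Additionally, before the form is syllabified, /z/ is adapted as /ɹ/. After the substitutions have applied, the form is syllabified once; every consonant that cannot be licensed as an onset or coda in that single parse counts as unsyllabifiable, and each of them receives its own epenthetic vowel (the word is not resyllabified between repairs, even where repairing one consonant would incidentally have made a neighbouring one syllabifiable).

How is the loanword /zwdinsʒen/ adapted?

Substitution: /z/ → /ɹ/, giving /ɹwdinsʒen/.
Under (C)V(C), the unsyllabifiable consonants are /ɹ/, /w/, /s/ (at most one coda consonant is licensed; onsets are limited to one consonant).
Inserting the epenthetic vowel yields /ɹ/ → /ɹe/, /w/ → /we/, /s/ → /se/.

ɹewedinseʒen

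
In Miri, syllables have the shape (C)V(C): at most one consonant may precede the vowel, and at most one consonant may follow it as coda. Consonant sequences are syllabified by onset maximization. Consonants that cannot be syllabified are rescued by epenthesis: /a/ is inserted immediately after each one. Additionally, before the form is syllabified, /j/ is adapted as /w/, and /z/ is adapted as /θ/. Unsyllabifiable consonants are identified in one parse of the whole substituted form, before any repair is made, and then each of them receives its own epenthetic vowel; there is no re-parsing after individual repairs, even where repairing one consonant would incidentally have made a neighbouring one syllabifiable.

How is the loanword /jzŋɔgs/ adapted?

waθaŋɔgsa

Substitution: /j/ → /w/, /z/ → /θ/, giving /wθŋɔgs/.
Under (C)V(C), the unsyllabifiable consonants are /w/, /θ/, /s/ (at most one coda consonant is licensed; onsets are limited to one consonant).
Epenthesis after each stranded consonant: /w/ → /wa/, /θ/ → /θa/, /s/ → /sa/.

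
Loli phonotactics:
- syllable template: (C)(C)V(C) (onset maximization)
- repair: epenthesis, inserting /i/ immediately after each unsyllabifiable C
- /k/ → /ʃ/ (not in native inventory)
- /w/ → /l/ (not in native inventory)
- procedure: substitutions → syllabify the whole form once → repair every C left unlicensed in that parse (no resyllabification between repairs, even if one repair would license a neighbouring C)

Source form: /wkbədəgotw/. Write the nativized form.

Substitution: /w/ → /l/, /k/ → /ʃ/, giving /lʃbədəgotl/.
Under (C)(C)V(C), the unsyllabifiable consonants are /l/, /l/ (at most one coda consonant is licensed; onsets may contain at most 2 consonants).
Each unlicensed consonant becomes the onset of a new syllable: /l/ → /li/, /l/ → /li/.

liʃbədəgotli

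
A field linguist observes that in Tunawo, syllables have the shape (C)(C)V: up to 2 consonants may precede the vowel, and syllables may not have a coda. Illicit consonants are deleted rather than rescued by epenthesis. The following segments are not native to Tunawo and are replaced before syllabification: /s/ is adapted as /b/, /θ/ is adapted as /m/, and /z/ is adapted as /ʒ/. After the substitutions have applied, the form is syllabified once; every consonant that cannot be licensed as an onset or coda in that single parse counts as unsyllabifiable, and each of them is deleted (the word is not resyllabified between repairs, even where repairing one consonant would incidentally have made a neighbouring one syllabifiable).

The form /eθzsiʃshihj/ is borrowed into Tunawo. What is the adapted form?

Substitution: /θ/ → /m/, /z/ → /ʒ/, /s/ → /b/, giving /emʒbiʃbhihj/.
Under (C)(C)V, the unsyllabifiable consonants are /m/, /ʃ/, /h/, /j/ (no codas are permitted; onsets may contain at most 2 consonants).
Deletion applies to /m/, /ʃ/, /h/, /j/.

eʒbibhi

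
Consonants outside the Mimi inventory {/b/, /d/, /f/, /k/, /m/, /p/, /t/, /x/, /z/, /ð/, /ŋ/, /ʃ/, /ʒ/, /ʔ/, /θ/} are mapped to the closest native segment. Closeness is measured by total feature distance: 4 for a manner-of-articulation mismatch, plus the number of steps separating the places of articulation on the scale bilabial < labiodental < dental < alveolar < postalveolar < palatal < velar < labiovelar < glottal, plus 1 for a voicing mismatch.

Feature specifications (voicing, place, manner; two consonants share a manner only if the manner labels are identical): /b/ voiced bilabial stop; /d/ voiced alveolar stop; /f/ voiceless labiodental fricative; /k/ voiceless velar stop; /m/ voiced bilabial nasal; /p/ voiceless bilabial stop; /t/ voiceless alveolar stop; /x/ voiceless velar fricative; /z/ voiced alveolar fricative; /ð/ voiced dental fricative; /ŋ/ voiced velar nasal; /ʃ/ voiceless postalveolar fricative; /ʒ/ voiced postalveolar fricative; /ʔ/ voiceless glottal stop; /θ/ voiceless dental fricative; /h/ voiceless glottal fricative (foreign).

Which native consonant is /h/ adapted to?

x

/x/ is closest: same manner (fricative), place distance 2 (glottal→velar), same voicing; total 2. Next closest is /ʃ/ at distance 4.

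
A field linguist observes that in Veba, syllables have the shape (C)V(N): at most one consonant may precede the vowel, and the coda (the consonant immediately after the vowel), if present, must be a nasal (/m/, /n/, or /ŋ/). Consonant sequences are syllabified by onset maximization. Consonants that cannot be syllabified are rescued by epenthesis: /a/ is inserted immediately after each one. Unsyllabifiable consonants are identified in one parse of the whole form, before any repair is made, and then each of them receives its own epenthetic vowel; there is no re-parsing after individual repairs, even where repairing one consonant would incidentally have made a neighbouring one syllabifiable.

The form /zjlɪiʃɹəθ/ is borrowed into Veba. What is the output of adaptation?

zajalɪiʃaɹəθa

Under (C)V(N), the unsyllabifiable consonants are /z/, /j/, /ʃ/, /θ/ (only a nasal (/m/, /n/, or /ŋ/) is licensed in coda position; onsets are limited to one consonant).
Epenthesis after each stranded consonant: /z/ → /za/, /j/ → /ja/, /ʃ/ → /ʃa/, /θ/ → /θa/.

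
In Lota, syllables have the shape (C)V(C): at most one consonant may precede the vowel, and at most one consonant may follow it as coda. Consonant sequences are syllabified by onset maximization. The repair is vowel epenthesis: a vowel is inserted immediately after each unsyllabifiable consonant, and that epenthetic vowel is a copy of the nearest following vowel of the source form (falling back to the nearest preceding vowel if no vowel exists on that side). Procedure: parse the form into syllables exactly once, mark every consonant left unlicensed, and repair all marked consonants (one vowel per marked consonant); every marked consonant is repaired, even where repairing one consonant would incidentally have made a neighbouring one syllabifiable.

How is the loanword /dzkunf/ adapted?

duzukunfu

The consonants /d/, /z/, /f/ cannot be parsed into a legal (C)V(C) syllable (at most one coda consonant is licensed; onsets are limited to one consonant).
Epenthesis after each stranded consonant: /d/ → /du/, /z/ → /zu/, /f/ → /fu/.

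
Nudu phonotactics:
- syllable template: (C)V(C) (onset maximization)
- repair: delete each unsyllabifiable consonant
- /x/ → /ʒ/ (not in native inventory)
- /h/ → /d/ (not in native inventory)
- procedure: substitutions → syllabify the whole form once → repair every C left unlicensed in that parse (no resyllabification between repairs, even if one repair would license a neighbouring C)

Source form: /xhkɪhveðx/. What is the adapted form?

Substitution: /x/ → /ʒ/, /h/ → /d/, giving /ʒdkɪdveðʒ/.
The consonants /ʒ/, /d/, /ʒ/ cannot be parsed into a legal (C)V(C) syllable (at most one coda consonant is licensed; onsets are limited to one consonant).
Deleting the stranded consonants removes /ʒ/, /d/, /ʒ/.

kɪdveð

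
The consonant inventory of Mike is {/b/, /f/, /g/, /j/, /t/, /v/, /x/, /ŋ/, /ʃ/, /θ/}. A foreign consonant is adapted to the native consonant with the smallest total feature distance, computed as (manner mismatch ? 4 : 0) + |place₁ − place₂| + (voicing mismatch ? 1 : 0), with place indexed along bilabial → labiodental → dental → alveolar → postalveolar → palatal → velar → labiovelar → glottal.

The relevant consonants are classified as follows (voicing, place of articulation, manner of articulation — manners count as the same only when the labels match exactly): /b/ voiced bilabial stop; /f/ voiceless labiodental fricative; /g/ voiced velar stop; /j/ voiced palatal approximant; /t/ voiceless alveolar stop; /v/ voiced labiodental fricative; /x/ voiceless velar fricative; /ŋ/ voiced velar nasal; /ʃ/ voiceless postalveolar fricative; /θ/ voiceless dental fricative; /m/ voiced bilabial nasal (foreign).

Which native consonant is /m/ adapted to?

b

/b/ is closest: manner differs (nasal→stop, +4), place distance 0 (bilabial→bilabial), same voicing; total 4. Next closest is /v/ at distance 5.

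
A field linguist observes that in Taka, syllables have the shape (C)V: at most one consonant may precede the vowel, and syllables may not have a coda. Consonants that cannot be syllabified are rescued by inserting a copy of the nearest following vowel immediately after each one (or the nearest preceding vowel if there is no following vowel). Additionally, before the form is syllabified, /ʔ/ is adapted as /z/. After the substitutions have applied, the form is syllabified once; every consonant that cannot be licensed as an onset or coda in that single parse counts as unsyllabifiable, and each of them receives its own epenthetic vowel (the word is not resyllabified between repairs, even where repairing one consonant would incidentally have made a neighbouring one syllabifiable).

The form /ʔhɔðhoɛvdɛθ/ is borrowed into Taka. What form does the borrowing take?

Substitution: /ʔ/ → /z/, giving /zhɔðhoɛvdɛθ/.
The consonants /z/, /ð/, /v/, /θ/ cannot be parsed into a legal (C)V syllable (no codas are permitted; onsets are limited to one consonant).
Inserting the epenthetic vowel yields /z/ → /zɔ/, /ð/ → /ðo/, /v/ → /vɛ/, /θ/ → /θɛ/.

zɔhɔðohoɛvɛdɛθɛ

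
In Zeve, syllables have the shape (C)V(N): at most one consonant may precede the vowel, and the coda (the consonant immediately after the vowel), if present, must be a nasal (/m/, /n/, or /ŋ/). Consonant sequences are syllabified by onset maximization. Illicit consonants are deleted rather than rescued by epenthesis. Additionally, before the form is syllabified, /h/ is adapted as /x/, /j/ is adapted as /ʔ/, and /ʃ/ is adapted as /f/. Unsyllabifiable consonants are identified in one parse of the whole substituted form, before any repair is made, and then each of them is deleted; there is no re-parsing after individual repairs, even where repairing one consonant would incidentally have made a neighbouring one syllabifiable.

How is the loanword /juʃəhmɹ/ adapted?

Substitution: /j/ → /ʔ/, /ʃ/ → /f/, /h/ → /x/, giving /ʔufəxmɹ/.
The consonants /x/, /m/, /ɹ/ cannot be parsed into a legal (C)V(N) syllable (only a nasal (/m/, /n/, or /ŋ/) is licensed in coda position; onsets are limited to one consonant).
Each unlicensed consonant is deleted: /x/, /m/, /ɹ/.

ʔufə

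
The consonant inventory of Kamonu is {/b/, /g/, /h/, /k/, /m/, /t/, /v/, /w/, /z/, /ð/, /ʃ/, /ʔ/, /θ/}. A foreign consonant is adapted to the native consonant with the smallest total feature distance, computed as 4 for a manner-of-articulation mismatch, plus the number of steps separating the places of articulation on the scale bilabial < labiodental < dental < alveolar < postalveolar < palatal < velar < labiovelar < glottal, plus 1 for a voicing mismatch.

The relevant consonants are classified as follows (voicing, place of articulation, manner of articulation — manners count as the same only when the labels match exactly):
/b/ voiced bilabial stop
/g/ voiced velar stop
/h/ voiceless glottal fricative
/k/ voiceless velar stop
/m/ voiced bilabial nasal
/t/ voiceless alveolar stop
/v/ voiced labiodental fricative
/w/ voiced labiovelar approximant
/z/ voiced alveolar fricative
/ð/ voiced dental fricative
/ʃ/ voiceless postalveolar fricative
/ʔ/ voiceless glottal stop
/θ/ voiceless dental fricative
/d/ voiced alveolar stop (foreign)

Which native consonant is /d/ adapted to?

t

/t/ is closest: same manner (stop), place distance 0 (alveolar→alveolar), voicing differs (+1); total 1. Next closest is /b/ at distance 3.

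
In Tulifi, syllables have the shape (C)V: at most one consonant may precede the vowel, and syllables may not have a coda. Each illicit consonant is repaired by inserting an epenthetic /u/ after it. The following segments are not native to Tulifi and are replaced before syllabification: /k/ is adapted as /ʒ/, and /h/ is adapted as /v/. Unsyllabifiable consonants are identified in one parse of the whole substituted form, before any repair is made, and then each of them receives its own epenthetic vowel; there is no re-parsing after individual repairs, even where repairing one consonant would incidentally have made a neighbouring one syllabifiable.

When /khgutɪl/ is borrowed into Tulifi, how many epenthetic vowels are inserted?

3

After substitution the input is /ʒvgutɪl/.
The unsyllabifiable consonants are /ʒ/, /v/, /l/; each receives one epenthetic vowel.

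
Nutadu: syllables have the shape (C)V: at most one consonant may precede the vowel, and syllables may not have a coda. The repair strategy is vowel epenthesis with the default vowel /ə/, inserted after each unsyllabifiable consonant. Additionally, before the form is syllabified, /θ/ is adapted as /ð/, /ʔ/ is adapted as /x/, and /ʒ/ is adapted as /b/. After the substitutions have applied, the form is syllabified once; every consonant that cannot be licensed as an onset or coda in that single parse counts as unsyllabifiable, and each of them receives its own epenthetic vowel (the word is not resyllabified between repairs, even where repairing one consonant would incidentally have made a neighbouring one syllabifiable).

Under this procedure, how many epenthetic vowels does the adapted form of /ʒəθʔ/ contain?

2

After substitution the input is /bəðx/.
The unsyllabifiable consonants are /ð/, /x/; each receives one epenthetic vowel.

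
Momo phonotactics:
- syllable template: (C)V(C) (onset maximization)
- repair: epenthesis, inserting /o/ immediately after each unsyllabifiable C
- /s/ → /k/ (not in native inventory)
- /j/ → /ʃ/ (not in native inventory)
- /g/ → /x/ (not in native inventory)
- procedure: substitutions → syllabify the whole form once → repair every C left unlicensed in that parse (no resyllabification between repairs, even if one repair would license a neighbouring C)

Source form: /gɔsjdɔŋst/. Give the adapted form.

xɔkʃodɔŋkoto

Substitution: /g/ → /x/, /s/ → /k/, /j/ → /ʃ/, giving /xɔkʃdɔŋkt/.
Syllabifying with onset maximization leaves /ʃ/, /k/, /t/ stranded (at most one coda consonant is licensed; onsets are limited to one consonant).
Inserting the epenthetic vowel yields /ʃ/ → /ʃo/, /k/ → /ko/, /t/ → /to/.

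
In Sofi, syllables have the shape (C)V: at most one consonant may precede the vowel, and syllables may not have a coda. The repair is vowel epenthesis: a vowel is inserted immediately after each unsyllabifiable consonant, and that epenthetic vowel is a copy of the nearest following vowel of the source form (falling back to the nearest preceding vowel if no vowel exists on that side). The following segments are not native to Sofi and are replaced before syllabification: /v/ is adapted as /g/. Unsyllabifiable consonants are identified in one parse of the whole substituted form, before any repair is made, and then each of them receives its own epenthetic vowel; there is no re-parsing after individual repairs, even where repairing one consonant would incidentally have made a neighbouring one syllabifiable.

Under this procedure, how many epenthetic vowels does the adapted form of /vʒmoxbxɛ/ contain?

4

After substitution the input is /gʒmoxbxɛ/.
The unsyllabifiable consonants are /g/, /ʒ/, /x/, /b/; each receives one epenthetic vowel.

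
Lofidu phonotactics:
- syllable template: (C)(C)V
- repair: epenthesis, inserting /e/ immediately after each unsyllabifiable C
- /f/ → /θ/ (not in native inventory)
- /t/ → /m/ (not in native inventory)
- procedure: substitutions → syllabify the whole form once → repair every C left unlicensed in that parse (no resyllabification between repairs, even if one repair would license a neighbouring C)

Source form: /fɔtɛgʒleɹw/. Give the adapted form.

Substitution: /f/ → /θ/, /t/ → /m/, giving /θɔmɛgʒleɹw/.
The consonants /g/, /ɹ/, /w/ cannot be parsed into a legal (C)(C)V syllable (no codas are permitted; onsets may contain at most 2 consonants).
Inserting the epenthetic vowel yields /g/ → /ge/, /ɹ/ → /ɹe/, /w/ → /we/.

θɔmɛgeʒleɹewe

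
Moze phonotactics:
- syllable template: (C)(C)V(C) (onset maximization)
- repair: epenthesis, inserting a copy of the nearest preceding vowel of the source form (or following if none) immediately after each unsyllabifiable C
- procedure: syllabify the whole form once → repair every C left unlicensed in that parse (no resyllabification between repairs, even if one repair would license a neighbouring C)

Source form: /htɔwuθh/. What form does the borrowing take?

htɔwuθhu

Syllabifying with onset maximization leaves /h/ stranded (at most one coda consonant is licensed; onsets may contain at most 2 consonants).
Each unlicensed consonant becomes the onset of a new syllable: /h/ → /hu/.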